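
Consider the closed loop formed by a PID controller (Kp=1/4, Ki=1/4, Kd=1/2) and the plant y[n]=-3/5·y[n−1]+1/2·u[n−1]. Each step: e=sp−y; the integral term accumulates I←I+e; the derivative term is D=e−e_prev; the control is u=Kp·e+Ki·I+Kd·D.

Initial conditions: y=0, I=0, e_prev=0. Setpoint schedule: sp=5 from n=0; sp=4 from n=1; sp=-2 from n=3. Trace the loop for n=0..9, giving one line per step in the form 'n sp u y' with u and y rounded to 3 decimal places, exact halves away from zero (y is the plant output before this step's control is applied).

0 5 5.000 0.000
1 4 0.250 2.500
2 4 6.250 -1.375
3 -2 -5.669 3.950
4 -2 7.661 -5.204
5 -2 -8.273 6.953
6 -2 10.829 -8.308
7 -2 -13.932 10.399
8 -2 15.927 -13.206
9 -2 -22.167 15.887

(exact arithmetic carried between steps; '≈' marks a value shown rounded to 6 d.p. or computed from one; I and e_prev carry over from the previous line; the table rounds u and y to 3 d.p., halves away from zero)
n=0: y=0, sp=5, e=sp−y=5; I=5, D=e−e_prev=5; u=1/4·5+1/4·5+1/2·5=5; next y=-3/5·0+1/2·5=2.5
n=1: y=2.5, sp=4, e=sp−y=1.5; I=6.5, D=e−e_prev=-3.5; u=1/4·1.5+1/4·6.5+1/2·(-3.5)=0.25; next y=-3/5·2.5+1/2·0.25=-1.375
n=2: y=-1.375, sp=4, e=sp−y=5.375; I=11.875, D=e−e_prev=3.875; u=1/4·5.375+1/4·11.875+1/2·3.875=6.25; next y=-3/5·(-1.375)+1/2·6.25=3.95
n=3: y=3.95, sp=-2, e=sp−y=-5.95; I=5.925, D=e−e_prev=-11.325; u=1/4·(-5.95)+1/4·5.925+1/2·(-11.325)=-5.66875; next y=-3/5·3.95+1/2·(-5.66875)=-5.204375
n=4: y=-5.204375, sp=-2, e=sp−y=3.204375; I=9.129375, D=e−e_prev=9.154375; u=1/4·3.204375+1/4·9.129375+1/2·9.154375=7.660625; next y=-3/5·(-5.204375)+1/2·7.660625≈6.952938
n=5: y≈6.952938, sp=-2, e=sp−y≈-8.952938; I≈0.176438, D=e−e_prev≈-12.157313; u=1/4·(-8.952938)+1/4·0.176438+1/2·(-12.157313)≈-8.272781; next y=-3/5·6.952938+1/2·(-8.272781)≈-8.308153
n=6: y≈-8.308153, sp=-2, e=sp−y≈6.308153; I≈6.484591, D=e−e_prev≈15.261091; u=1/4·6.308153+1/4·6.484591+1/2·15.261091≈10.828731; next y=-3/5·(-8.308153)+1/2·10.828731≈10.399258
n=7: y≈10.399258, sp=-2, e=sp−y≈-12.399258; I≈-5.914667, D=e−e_prev≈-18.707411; u=1/4·(-12.399258)+1/4·(-5.914667)+1/2·(-18.707411)≈-13.932186; next y=-3/5·10.399258+1/2·(-13.932186)≈-13.205648
n=8: y≈-13.205648, sp=-2, e=sp−y≈11.205648; I≈5.290981, D=e−e_prev≈23.604905; u=1/4·11.205648+1/4·5.290981+1/2·23.604905≈15.926610; next y=-3/5·(-13.205648)+1/2·15.926610≈15.886693
n=9: y≈15.886693, sp=-2, e=sp−y≈-17.886693; I≈-12.595713, D=e−e_prev≈-29.092341; u=1/4·(-17.886693)+1/4·(-12.595713)+1/2·(-29.092341)≈-22.166772; next y=-3/5·15.886693+1/2·(-22.166772)≈-20.615402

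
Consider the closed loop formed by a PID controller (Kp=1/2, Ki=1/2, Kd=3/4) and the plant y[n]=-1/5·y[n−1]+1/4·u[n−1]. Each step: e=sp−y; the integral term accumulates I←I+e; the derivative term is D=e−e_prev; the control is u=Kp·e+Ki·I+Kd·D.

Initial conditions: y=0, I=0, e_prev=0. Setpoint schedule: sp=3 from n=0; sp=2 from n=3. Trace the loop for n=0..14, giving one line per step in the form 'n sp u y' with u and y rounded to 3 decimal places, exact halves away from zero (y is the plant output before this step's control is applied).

(exact arithmetic carried between steps; '≈' marks a value shown rounded to 6 d.p. or computed from one; I and e_prev carry over from the previous line; the table rounds u and y to 3 d.p., halves away from zero)
n=0: y=0, sp=3, e=sp−y=3; I=3, D=e−e_prev=3; u=1/2·3+1/2·3+3/4·3=5.25; next y=-1/5·0+1/4·5.25=1.3125
n=1: y=1.3125, sp=3, e=sp−y=1.6875; I=4.6875, D=e−e_prev=-1.3125; u=1/2·1.6875+1/2·4.6875+3/4·(-1.3125)=2.203125; next y=-1/5·1.3125+1/4·2.203125≈0.288281
n=2: y≈0.288281, sp=3, e=sp−y≈2.711719; I≈7.399219, D=e−e_prev≈1.024219; u=1/2·2.711719+1/2·7.399219+3/4·1.024219≈5.823633; next y=-1/5·0.288281+1/4·5.823633≈1.398252
n=3: y≈1.398252, sp=2, e=sp−y≈0.601748; I≈8.000967, D=e−e_prev≈-2.109971; u=1/2·0.601748+1/2·8.000967+3/4·(-2.109971)≈2.718879; next y=-1/5·1.398252+1/4·2.718879≈0.400069
n=4: y≈0.400069, sp=2, e=sp−y≈1.599931; I≈9.600897, D=e−e_prev≈0.998182; u=1/2·1.599931+1/2·9.600897+3/4·0.998182≈6.349051; next y=-1/5·0.400069+1/4·6.349051≈1.507249
n=5: y≈1.507249, sp=2, e=sp−y≈0.492751; I≈10.093649, D=e−e_prev≈-1.107179; u=1/2·0.492751+1/2·10.093649+3/4·(-1.107179)≈4.462815; next y=-1/5·1.507249+1/4·4.462815≈0.814254
n=6: y≈0.814254, sp=2, e=sp−y≈1.185746; I≈11.279394, D=e−e_prev≈0.692995; u=1/2·1.185746+1/2·11.279394+3/4·0.692995≈6.752316; next y=-1/5·0.814254+1/4·6.752316≈1.525228
n=7: y≈1.525228, sp=2, e=sp−y≈0.474772; I≈11.754166, D=e−e_prev≈-0.710974; u=1/2·0.474772+1/2·11.754166+3/4·(-0.710974)≈5.581238; next y=-1/5·1.525228+1/4·5.581238≈1.090264
n=8: y≈1.090264, sp=2, e=sp−y≈0.909736; I≈12.663902, D=e−e_prev≈0.434964; u=1/2·0.909736+1/2·12.663902+3/4·0.434964≈7.113042; next y=-1/5·1.090264+1/4·7.113042≈1.560208
n=9: y≈1.560208, sp=2, e=sp−y≈0.439792; I≈13.103694, D=e−e_prev≈-0.469944; u=1/2·0.439792+1/2·13.103694+3/4·(-0.469944)≈6.419285; next y=-1/5·1.560208+1/4·6.419285≈1.292780
n=10: y≈1.292780, sp=2, e=sp−y≈0.707220; I≈13.810915, D=e−e_prev≈0.267428; u=1/2·0.707220+1/2·13.810915+3/4·0.267428≈7.459638; next y=-1/5·1.292780+1/4·7.459638≈1.606354
n=11: y≈1.606354, sp=2, e=sp−y≈0.393646; I≈14.204561, D=e−e_prev≈-0.313574; u=1/2·0.393646+1/2·14.204561+3/4·(-0.313574)≈7.063923; next y=-1/5·1.606354+1/4·7.063923≈1.444710
n=12: y≈1.444710, sp=2, e=sp−y≈0.555290; I≈14.759851, D=e−e_prev≈0.161644; u=1/2·0.555290+1/2·14.759851+3/4·0.161644≈7.778803; next y=-1/5·1.444710+1/4·7.778803≈1.655759
n=13: y≈1.655759, sp=2, e=sp−y≈0.344241; I≈15.104092, D=e−e_prev≈-0.211049; u=1/2·0.344241+1/2·15.104092+3/4·(-0.211049)≈7.565880; next y=-1/5·1.655759+1/4·7.565880≈1.560318
n=14: y≈1.560318, sp=2, e=sp−y≈0.439682; I≈15.543774, D=e−e_prev≈0.095440; u=1/2·0.439682+1/2·15.543774+3/4·0.095440≈8.063308; next y=-1/5·1.560318+1/4·8.063308≈1.703763

0 3 5.250 0.000
1 3 2.203 1.313
2 3 5.824 0.288
3 2 2.719 1.398
4 2 6.349 0.400
5 2 4.463 1.507
6 2 6.752 0.814
7 2 5.581 1.525
8 2 7.113 1.090
9 2 6.419 1.560
10 2 7.460 1.293
11 2 7.064 1.606
12 2 7.779 1.445
13 2 7.566 1.656
14 2 8.063 1.560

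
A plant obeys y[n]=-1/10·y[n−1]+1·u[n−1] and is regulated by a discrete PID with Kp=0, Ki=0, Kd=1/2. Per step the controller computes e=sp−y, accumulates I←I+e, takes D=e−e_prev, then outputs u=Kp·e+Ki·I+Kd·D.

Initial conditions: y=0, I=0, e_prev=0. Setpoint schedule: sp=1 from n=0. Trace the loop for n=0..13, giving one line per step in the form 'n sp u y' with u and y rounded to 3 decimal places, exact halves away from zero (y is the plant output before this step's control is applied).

(exact arithmetic carried between steps; '≈' marks a value shown rounded to 6 d.p. or computed from one; I and e_prev carry over from the previous line; the table rounds u and y to 3 d.p., halves away from zero)
n=0: y=0, sp=1, e=sp−y=1; I=1, D=e−e_prev=1; u=0·1+0·1+1/2·1=0.5; next y=-1/10·0+1·0.5=0.5
n=1: y=0.5, sp=1, e=sp−y=0.5; I=1.5, D=e−e_prev=-0.5; u=0·0.5+0·1.5+1/2·(-0.5)=-0.25; next y=-1/10·0.5+1·(-0.25)=-0.3
n=2: y=-0.3, sp=1, e=sp−y=1.3; I=2.8, D=e−e_prev=0.8; u=0·1.3+0·2.8+1/2·0.8=0.4; next y=-1/10·(-0.3)+1·0.4=0.43
n=3: y=0.43, sp=1, e=sp−y=0.57; I=3.37, D=e−e_prev=-0.73; u=0·0.57+0·3.37+1/2·(-0.73)=-0.365; next y=-1/10·0.43+1·(-0.365)=-0.408
n=4: y=-0.408, sp=1, e=sp−y=1.408; I=4.778, D=e−e_prev=0.838; u=0·1.408+0·4.778+1/2·0.838=0.419; next y=-1/10·(-0.408)+1·0.419=0.4598
n=5: y=0.4598, sp=1, e=sp−y=0.5402; I=5.3182, D=e−e_prev=-0.8678; u=0·0.5402+0·5.3182+1/2·(-0.8678)=-0.4339; next y=-1/10·0.4598+1·(-0.4339)=-0.47988
n=6: y=-0.47988, sp=1, e=sp−y=1.47988; I=6.79808, D=e−e_prev=0.93968; u=0·1.47988+0·6.79808+1/2·0.93968=0.46984; next y=-1/10·(-0.47988)+1·0.46984=0.517828
n=7: y=0.517828, sp=1, e=sp−y=0.482172; I=7.280252, D=e−e_prev=-0.997708; u=0·0.482172+0·7.280252+1/2·(-0.997708)=-0.498854; next y=-1/10·0.517828+1·(-0.498854)≈-0.550637
n=8: y≈-0.550637, sp=1, e=sp−y≈1.550637; I≈8.830889, D=e−e_prev≈1.068465; u=0·1.550637+0·8.830889+1/2·1.068465≈0.534232; next y=-1/10·(-0.550637)+1·0.534232≈0.589296
n=9: y≈0.589296, sp=1, e=sp−y≈0.410704; I≈9.241593, D=e−e_prev≈-1.139933; u=0·0.410704+0·9.241593+1/2·(-1.139933)≈-0.569966; next y=-1/10·0.589296+1·(-0.569966)≈-0.628896
n=10: y≈-0.628896, sp=1, e=sp−y≈1.628896; I≈10.870489, D=e−e_prev≈1.218192; u=0·1.628896+0·10.870489+1/2·1.218192≈0.609096; next y=-1/10·(-0.628896)+1·0.609096≈0.671986
n=11: y≈0.671986, sp=1, e=sp−y≈0.328014; I≈11.198503, D=e−e_prev≈-1.300882; u=0·0.328014+0·11.198503+1/2·(-1.300882)≈-0.650441; next y=-1/10·0.671986+1·(-0.650441)≈-0.717639
n=12: y≈-0.717639, sp=1, e=sp−y≈1.717639; I≈12.916143, D=e−e_prev≈1.389625; u=0·1.717639+0·12.916143+1/2·1.389625≈0.694813; next y=-1/10·(-0.717639)+1·0.694813≈0.766576
n=13: y≈0.766576, sp=1, e=sp−y≈0.233424; I≈13.149566, D=e−e_prev≈-1.484216; u=0·0.233424+0·13.149566+1/2·(-1.484216)≈-0.742108; next y=-1/10·0.766576+1·(-0.742108)≈-0.818766

0 1 0.500 0.000
1 1 -0.250 0.500
2 1 0.400 -0.300
3 1 -0.365 0.430
4 1 0.419 -0.408
5 1 -0.434 0.460
6 1 0.470 -0.480
7 1 -0.499 0.518
8 1 0.534 -0.551
9 1 -0.570 0.589
10 1 0.609 -0.629
11 1 -0.650 0.672
12 1 0.695 -0.718
13 1 -0.742 0.767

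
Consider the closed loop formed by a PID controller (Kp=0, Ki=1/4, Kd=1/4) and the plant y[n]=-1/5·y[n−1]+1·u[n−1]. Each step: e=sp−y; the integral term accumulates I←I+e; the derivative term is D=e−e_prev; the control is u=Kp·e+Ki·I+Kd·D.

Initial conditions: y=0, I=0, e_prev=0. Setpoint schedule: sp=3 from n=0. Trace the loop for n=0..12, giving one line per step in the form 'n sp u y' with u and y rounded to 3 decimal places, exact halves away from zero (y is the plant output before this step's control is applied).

(exact arithmetic carried between steps; '≈' marks a value shown rounded to 6 d.p. or computed from one; I and e_prev carry over from the previous line; the table rounds u and y to 3 d.p., halves away from zero)
n=0: y=0, sp=3, e=sp−y=3; I=3, D=e−e_prev=3; u=0·3+1/4·3+1/4·3=1.5; next y=-1/5·0+1·1.5=1.5
n=1: y=1.5, sp=3, e=sp−y=1.5; I=4.5, D=e−e_prev=-1.5; u=0·1.5+1/4·4.5+1/4·(-1.5)=0.75; next y=-1/5·1.5+1·0.75=0.45
n=2: y=0.45, sp=3, e=sp−y=2.55; I=7.05, D=e−e_prev=1.05; u=0·2.55+1/4·7.05+1/4·1.05=2.025; next y=-1/5·0.45+1·2.025=1.935
n=3: y=1.935, sp=3, e=sp−y=1.065; I=8.115, D=e−e_prev=-1.485; u=0·1.065+1/4·8.115+1/4·(-1.485)=1.6575; next y=-1/5·1.935+1·1.6575=1.2705
n=4: y=1.2705, sp=3, e=sp−y=1.7295; I=9.8445, D=e−e_prev=0.6645; u=0·1.7295+1/4·9.8445+1/4·0.6645=2.62725; next y=-1/5·1.2705+1·2.62725=2.37315
n=5: y=2.37315, sp=3, e=sp−y=0.62685; I=10.47135, D=e−e_prev=-1.10265; u=0·0.62685+1/4·10.47135+1/4·(-1.10265)=2.342175; next y=-1/5·2.37315+1·2.342175=1.867545
n=6: y=1.867545, sp=3, e=sp−y=1.132455; I=11.603805, D=e−e_prev=0.505605; u=0·1.132455+1/4·11.603805+1/4·0.505605≈3.027353; next y=-1/5·1.867545+1·3.027353≈2.653844
n=7: y≈2.653844, sp=3, e=sp−y≈0.346157; I≈11.949962, D=e−e_prev≈-0.786299; u=0·0.346157+1/4·11.949962+1/4·(-0.786299)≈2.790916; next y=-1/5·2.653844+1·2.790916≈2.260147
n=8: y≈2.260147, sp=3, e=sp−y≈0.739853; I≈12.689814, D=e−e_prev≈0.393696; u=0·0.739853+1/4·12.689814+1/4·0.393696≈3.270878; next y=-1/5·2.260147+1·3.270878≈2.818848
n=9: y≈2.818848, sp=3, e=sp−y≈0.181152; I≈12.870966, D=e−e_prev≈-0.558701; u=0·0.181152+1/4·12.870966+1/4·(-0.558701)≈3.078066; next y=-1/5·2.818848+1·3.078066≈2.514297
n=10: y≈2.514297, sp=3, e=sp−y≈0.485703; I≈13.356670, D=e−e_prev≈0.304552; u=0·0.485703+1/4·13.356670+1/4·0.304552≈3.415305; next y=-1/5·2.514297+1·3.415305≈2.912446
n=11: y≈2.912446, sp=3, e=sp−y≈0.087554; I≈13.444224, D=e−e_prev≈-0.398149; u=0·0.087554+1/4·13.444224+1/4·(-0.398149)≈3.261519; next y=-1/5·2.912446+1·3.261519≈2.679029
n=12: y≈2.679029, sp=3, e=sp−y≈0.320971; I≈13.765194, D=e−e_prev≈0.233417; u=0·0.320971+1/4·13.765194+1/4·0.233417≈3.499653; next y=-1/5·2.679029+1·3.499653≈2.963847

0 3 1.500 0.000
1 3 0.750 1.500
2 3 2.025 0.450
3 3 1.658 1.935
4 3 2.627 1.271
5 3 2.342 2.373
6 3 3.027 1.868
7 3 2.791 2.654
8 3 3.271 2.260
9 3 3.078 2.819
10 3 3.415 2.514
11 3 3.262 2.912
12 3 3.500 2.679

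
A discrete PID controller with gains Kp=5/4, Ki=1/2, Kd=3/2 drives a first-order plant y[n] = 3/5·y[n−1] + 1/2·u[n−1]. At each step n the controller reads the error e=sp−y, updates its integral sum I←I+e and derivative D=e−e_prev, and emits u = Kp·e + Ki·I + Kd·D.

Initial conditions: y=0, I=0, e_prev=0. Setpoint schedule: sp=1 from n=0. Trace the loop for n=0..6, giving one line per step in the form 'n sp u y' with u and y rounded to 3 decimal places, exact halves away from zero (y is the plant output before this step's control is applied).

0 1 3.250 0.000
1 1 -3.031 1.625
2 1 6.132 -0.541
3 1 -7.013 2.742
4 1 12.000 -1.862
5 1 -15.395 4.883
6 1 24.145 -4.767

(exact arithmetic carried between steps; '≈' marks a value shown rounded to 6 d.p. or computed from one; I and e_prev carry over from the previous line; the table rounds u and y to 3 d.p., halves away from zero)
n=0: y=0, sp=1, e=sp−y=1; I=1, D=e−e_prev=1; u=5/4·1+1/2·1+3/2·1=3.25; next y=3/5·0+1/2·3.25=1.625
n=1: y=1.625, sp=1, e=sp−y=-0.625; I=0.375, D=e−e_prev=-1.625; u=5/4·(-0.625)+1/2·0.375+3/2·(-1.625)=-3.03125; next y=3/5·1.625+1/2·(-3.03125)=-0.540625
n=2: y=-0.540625, sp=1, e=sp−y=1.540625; I=1.915625, D=e−e_prev=2.165625; u=5/4·1.540625+1/2·1.915625+3/2·2.165625≈6.132031; next y=3/5·(-0.540625)+1/2·6.132031≈2.741641
n=3: y≈2.741641, sp=1, e=sp−y≈-1.741641; I≈0.173984, D=e−e_prev≈-3.282266; u=5/4·(-1.741641)+1/2·0.173984+3/2·(-3.282266)≈-7.013457; next y=3/5·2.741641+1/2·(-7.013457)≈-1.861744
n=4: y≈-1.861744, sp=1, e=sp−y≈2.861744; I≈3.035729, D=e−e_prev≈4.603385; u=5/4·2.861744+1/2·3.035729+3/2·4.603385≈12.000122; next y=3/5·(-1.861744)+1/2·12.000122≈4.883014
n=5: y≈4.883014, sp=1, e=sp−y≈-3.883014; I≈-0.847286, D=e−e_prev≈-6.744758; u=5/4·(-3.883014)+1/2·(-0.847286)+3/2·(-6.744758)≈-15.394548; next y=3/5·4.883014+1/2·(-15.394548)≈-4.767466
n=6: y≈-4.767466, sp=1, e=sp−y≈5.767466; I≈4.920180, D=e−e_prev≈9.650480; u=5/4·5.767466+1/2·4.920180+3/2·9.650480≈24.145142; next y=3/5·(-4.767466)+1/2·24.145142≈9.212092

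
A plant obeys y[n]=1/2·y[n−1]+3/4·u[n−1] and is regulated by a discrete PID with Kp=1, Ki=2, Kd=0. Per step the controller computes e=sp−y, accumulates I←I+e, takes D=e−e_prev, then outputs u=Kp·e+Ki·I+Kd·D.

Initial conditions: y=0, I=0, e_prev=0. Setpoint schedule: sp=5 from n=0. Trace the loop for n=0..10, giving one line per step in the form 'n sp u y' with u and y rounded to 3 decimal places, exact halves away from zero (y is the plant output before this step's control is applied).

(exact arithmetic carried between steps; '≈' marks a value shown rounded to 6 d.p. or computed from one; I and e_prev carry over from the previous line; the table rounds u and y to 3 d.p., halves away from zero)
n=0: y=0, sp=5, e=sp−y=5; I=5, D=e−e_prev=5; u=1·5+2·5+0·5=15; next y=1/2·0+3/4·15=11.25
n=1: y=11.25, sp=5, e=sp−y=-6.25; I=-1.25, D=e−e_prev=-11.25; u=1·(-6.25)+2·(-1.25)+0·(-11.25)=-8.75; next y=1/2·11.25+3/4·(-8.75)=-0.9375
n=2: y=-0.9375, sp=5, e=sp−y=5.9375; I=4.6875, D=e−e_prev=12.1875; u=1·5.9375+2·4.6875+0·12.1875=15.3125; next y=1/2·(-0.9375)+3/4·15.3125=11.015625
n=3: y=11.015625, sp=5, e=sp−y=-6.015625; I=-1.328125, D=e−e_prev=-11.953125; u=1·(-6.015625)+2·(-1.328125)+0·(-11.953125)=-8.671875; next y=1/2·11.015625+3/4·(-8.671875)≈-0.996094
n=4: y≈-0.996094, sp=5, e=sp−y≈5.996094; I≈4.667969, D=e−e_prev≈12.011719; u=1·5.996094+2·4.667969+0·12.011719≈15.332031; next y=1/2·(-0.996094)+3/4·15.332031≈11.000977
n=5: y≈11.000977, sp=5, e=sp−y≈-6.000977; I≈-1.333008, D=e−e_prev≈-11.997070; u=1·(-6.000977)+2·(-1.333008)+0·(-11.997070)≈-8.666992; next y=1/2·11.000977+3/4·(-8.666992)≈-0.999756
n=6: y≈-0.999756, sp=5, e=sp−y≈5.999756; I≈4.666748, D=e−e_prev≈12.000732; u=1·5.999756+2·4.666748+0·12.000732≈15.333252; next y=1/2·(-0.999756)+3/4·15.333252≈11.000061
n=7: y≈11.000061, sp=5, e=sp−y≈-6.000061; I≈-1.333313, D=e−e_prev≈-11.999817; u=1·(-6.000061)+2·(-1.333313)+0·(-11.999817)≈-8.666687; next y=1/2·11.000061+3/4·(-8.666687)≈-0.999985
n=8: y≈-0.999985, sp=5, e=sp−y≈5.999985; I≈4.666672, D=e−e_prev≈12.000046; u=1·5.999985+2·4.666672+0·12.000046≈15.333328; next y=1/2·(-0.999985)+3/4·15.333328≈11.000004
n=9: y≈11.000004, sp=5, e=sp−y≈-6.000004; I≈-1.333332, D=e−e_prev≈-11.999989; u=1·(-6.000004)+2·(-1.333332)+0·(-11.999989)≈-8.666668; next y=1/2·11.000004+3/4·(-8.666668)≈-0.999999
n=10: y≈-0.999999, sp=5, e=sp−y≈5.999999; I≈4.666667, D=e−e_prev≈12.000003; u=1·5.999999+2·4.666667+0·12.000003≈15.333333; next y=1/2·(-0.999999)+3/4·15.333333≈11.000000

0 5 15.000 0.000
1 5 -8.750 11.250
2 5 15.313 -0.938
3 5 -8.672 11.016
4 5 15.332 -0.996
5 5 -8.667 11.001
6 5 15.333 -1.000
7 5 -8.667 11.000
8 5 15.333 -1.000
9 5 -8.667 11.000
10 5 15.333 -1.000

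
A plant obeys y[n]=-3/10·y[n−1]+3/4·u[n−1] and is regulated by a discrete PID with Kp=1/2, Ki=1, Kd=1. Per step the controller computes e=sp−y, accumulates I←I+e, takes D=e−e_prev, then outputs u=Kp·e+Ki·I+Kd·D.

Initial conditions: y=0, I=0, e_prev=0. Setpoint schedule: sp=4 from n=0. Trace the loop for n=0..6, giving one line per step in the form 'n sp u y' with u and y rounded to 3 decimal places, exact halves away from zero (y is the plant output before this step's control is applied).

0 4 10.000 0.000
1 4 -8.750 7.500
2 4 36.031 -8.813
3 4 -63.668 29.667
4 4 164.940 -56.651
5 4 -354.106 140.701
6 4 827.771 -307.790

(exact arithmetic carried between steps; '≈' marks a value shown rounded to 6 d.p. or computed from one; I and e_prev carry over from the previous line; the table rounds u and y to 3 d.p., halves away from zero)
n=0: y=0, sp=4, e=sp−y=4; I=4, D=e−e_prev=4; u=1/2·4+1·4+1·4=10; next y=-3/10·0+3/4·10=7.5
n=1: y=7.5, sp=4, e=sp−y=-3.5; I=0.5, D=e−e_prev=-7.5; u=1/2·(-3.5)+1·0.5+1·(-7.5)=-8.75; next y=-3/10·7.5+3/4·(-8.75)=-8.8125
n=2: y=-8.8125, sp=4, e=sp−y=12.8125; I=13.3125, D=e−e_prev=16.3125; u=1/2·12.8125+1·13.3125+1·16.3125=36.03125; next y=-3/10·(-8.8125)+3/4·36.03125≈29.667188
n=3: y≈29.667188, sp=4, e=sp−y≈-25.667188; I≈-12.354688, D=e−e_prev≈-38.479688; u=1/2·(-25.667188)+1·(-12.354688)+1·(-38.479688)≈-63.667969; next y=-3/10·29.667188+3/4·(-63.667969)≈-56.651133
n=4: y≈-56.651133, sp=4, e=sp−y≈60.651133; I≈48.296445, D=e−e_prev≈86.318320; u=1/2·60.651133+1·48.296445+1·86.318320≈164.940332; next y=-3/10·(-56.651133)+3/4·164.940332≈140.700589
n=5: y≈140.700589, sp=4, e=sp−y≈-136.700589; I≈-88.404144, D=e−e_prev≈-197.351722; u=1/2·(-136.700589)+1·(-88.404144)+1·(-197.351722)≈-354.106160; next y=-3/10·140.700589+3/4·(-354.106160)≈-307.789796
n=6: y≈-307.789796, sp=4, e=sp−y≈311.789796; I≈223.385653, D=e−e_prev≈448.490385; u=1/2·311.789796+1·223.385653+1·448.490385≈827.770936; next y=-3/10·(-307.789796)+3/4·827.770936≈713.165141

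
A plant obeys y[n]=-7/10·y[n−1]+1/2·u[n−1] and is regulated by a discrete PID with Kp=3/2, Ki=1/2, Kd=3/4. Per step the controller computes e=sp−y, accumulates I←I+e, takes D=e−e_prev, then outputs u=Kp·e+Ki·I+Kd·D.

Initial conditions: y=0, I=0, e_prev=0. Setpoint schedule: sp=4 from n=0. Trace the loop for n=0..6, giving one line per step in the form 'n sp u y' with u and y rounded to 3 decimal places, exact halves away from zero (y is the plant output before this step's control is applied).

(exact arithmetic carried between steps; '≈' marks a value shown rounded to 6 d.p. or computed from one; I and e_prev carry over from the previous line; the table rounds u and y to 3 d.p., halves away from zero)
n=0: y=0, sp=4, e=sp−y=4; I=4, D=e−e_prev=4; u=3/2·4+1/2·4+3/4·4=11; next y=-7/10·0+1/2·11=5.5
n=1: y=5.5, sp=4, e=sp−y=-1.5; I=2.5, D=e−e_prev=-5.5; u=3/2·(-1.5)+1/2·2.5+3/4·(-5.5)=-5.125; next y=-7/10·5.5+1/2·(-5.125)=-6.4125
n=2: y=-6.4125, sp=4, e=sp−y=10.4125; I=12.9125, D=e−e_prev=11.9125; u=3/2·10.4125+1/2·12.9125+3/4·11.9125=31.009375; next y=-7/10·(-6.4125)+1/2·31.009375≈19.993438
n=3: y≈19.993438, sp=4, e=sp−y≈-15.993438; I≈-3.080938, D=e−e_prev≈-26.405938; u=3/2·(-15.993438)+1/2·(-3.080938)+3/4·(-26.405938)≈-45.335078; next y=-7/10·19.993438+1/2·(-45.335078)≈-36.662945
n=4: y≈-36.662945, sp=4, e=sp−y≈40.662945; I≈37.582008, D=e−e_prev≈56.656383; u=3/2·40.662945+1/2·37.582008+3/4·56.656383≈122.277709; next y=-7/10·(-36.662945)+1/2·122.277709≈86.802916
n=5: y≈86.802916, sp=4, e=sp−y≈-82.802916; I≈-45.220908, D=e−e_prev≈-123.465862; u=3/2·(-82.802916)+1/2·(-45.220908)+3/4·(-123.465862)≈-239.414225; next y=-7/10·86.802916+1/2·(-239.414225)≈-180.469154
n=6: y≈-180.469154, sp=4, e=sp−y≈184.469154; I≈139.248245, D=e−e_prev≈267.272070; u=3/2·184.469154+1/2·139.248245+3/4·267.272070≈546.781906; next y=-7/10·(-180.469154)+1/2·546.781906≈399.719360

0 4 11.000 0.000
1 4 -5.125 5.500
2 4 31.009 -6.413
3 4 -45.335 19.993
4 4 122.278 -36.663
5 4 -239.414 86.803
6 4 546.782 -180.469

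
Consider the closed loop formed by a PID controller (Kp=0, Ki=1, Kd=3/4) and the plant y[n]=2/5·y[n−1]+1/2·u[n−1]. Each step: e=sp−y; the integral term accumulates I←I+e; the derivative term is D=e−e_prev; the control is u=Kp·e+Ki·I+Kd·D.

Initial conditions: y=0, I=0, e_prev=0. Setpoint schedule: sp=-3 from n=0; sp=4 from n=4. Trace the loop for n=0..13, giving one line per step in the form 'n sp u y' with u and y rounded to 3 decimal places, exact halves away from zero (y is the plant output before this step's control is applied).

(exact arithmetic carried between steps; '≈' marks a value shown rounded to 6 d.p. or computed from one; I and e_prev carry over from the previous line; the table rounds u and y to 3 d.p., halves away from zero)
n=0: y=0, sp=-3, e=sp−y=-3; I=-3, D=e−e_prev=-3; u=0·(-3)+1·(-3)+3/4·(-3)=-5.25; next y=2/5·0+1/2·(-5.25)=-2.625
n=1: y=-2.625, sp=-3, e=sp−y=-0.375; I=-3.375, D=e−e_prev=2.625; u=0·(-0.375)+1·(-3.375)+3/4·2.625=-1.40625; next y=2/5·(-2.625)+1/2·(-1.40625)=-1.753125
n=2: y=-1.753125, sp=-3, e=sp−y=-1.246875; I=-4.621875, D=e−e_prev=-0.871875; u=0·(-1.246875)+1·(-4.621875)+3/4·(-0.871875)≈-5.275781; next y=2/5·(-1.753125)+1/2·(-5.275781)≈-3.339141
n=3: y≈-3.339141, sp=-3, e=sp−y≈0.339141; I≈-4.282734, D=e−e_prev≈1.586016; u=0·0.339141+1·(-4.282734)+3/4·1.586016≈-3.093223; next y=2/5·(-3.339141)+1/2·(-3.093223)≈-2.882268
n=4: y≈-2.882268, sp=4, e=sp−y≈6.882268; I≈2.599533, D=e−e_prev≈6.543127; u=0·6.882268+1·2.599533+3/4·6.543127≈7.506878; next y=2/5·(-2.882268)+1/2·7.506878≈2.600532
n=5: y≈2.600532, sp=4, e=sp−y≈1.399468; I≈3.999001, D=e−e_prev≈-5.482800; u=0·1.399468+1·3.999001+3/4·(-5.482800)≈-0.113099; next y=2/5·2.600532+1/2·(-0.113099)≈0.983663
n=6: y≈0.983663, sp=4, e=sp−y≈3.016337; I≈7.015338, D=e−e_prev≈1.616869; u=0·3.016337+1·7.015338+3/4·1.616869≈8.227989; next y=2/5·0.983663+1/2·8.227989≈4.507460
n=7: y≈4.507460, sp=4, e=sp−y≈-0.507460; I≈6.507878, D=e−e_prev≈-3.523796; u=0·(-0.507460)+1·6.507878+3/4·(-3.523796)≈3.865030; next y=2/5·4.507460+1/2·3.865030≈3.735499
n=8: y≈3.735499, sp=4, e=sp−y≈0.264501; I≈6.772379, D=e−e_prev≈0.771961; u=0·0.264501+1·6.772379+3/4·0.771961≈7.351349; next y=2/5·3.735499+1/2·7.351349≈5.169874
n=9: y≈5.169874, sp=4, e=sp−y≈-1.169874; I≈5.602504, D=e−e_prev≈-1.434375; u=0·(-1.169874)+1·5.602504+3/4·(-1.434375)≈4.526723; next y=2/5·5.169874+1/2·4.526723≈4.331311
n=10: y≈4.331311, sp=4, e=sp−y≈-0.331311; I≈5.271193, D=e−e_prev≈0.838563; u=0·(-0.331311)+1·5.271193+3/4·0.838563≈5.900115; next y=2/5·4.331311+1/2·5.900115≈4.682582
n=11: y≈4.682582, sp=4, e=sp−y≈-0.682582; I≈4.588611, D=e−e_prev≈-0.351271; u=0·(-0.682582)+1·4.588611+3/4·(-0.351271)≈4.325158; next y=2/5·4.682582+1/2·4.325158≈4.035612
n=12: y≈4.035612, sp=4, e=sp−y≈-0.035612; I≈4.552999, D=e−e_prev≈0.646970; u=0·(-0.035612)+1·4.552999+3/4·0.646970≈5.038227; next y=2/5·4.035612+1/2·5.038227≈4.133358
n=13: y≈4.133358, sp=4, e=sp−y≈-0.133358; I≈4.419641, D=e−e_prev≈-0.097747; u=0·(-0.133358)+1·4.419641+3/4·(-0.097747)≈4.346331; next y=2/5·4.133358+1/2·4.346331≈3.826509

0 -3 -5.250 0.000
1 -3 -1.406 -2.625
2 -3 -5.276 -1.753
3 -3 -3.093 -3.339
4 4 7.507 -2.882
5 4 -0.113 2.601
6 4 8.228 0.984
7 4 3.865 4.507
8 4 7.351 3.735
9 4 4.527 5.170
10 4 5.900 4.331
11 4 4.325 4.683
12 4 5.038 4.036
13 4 4.346 4.133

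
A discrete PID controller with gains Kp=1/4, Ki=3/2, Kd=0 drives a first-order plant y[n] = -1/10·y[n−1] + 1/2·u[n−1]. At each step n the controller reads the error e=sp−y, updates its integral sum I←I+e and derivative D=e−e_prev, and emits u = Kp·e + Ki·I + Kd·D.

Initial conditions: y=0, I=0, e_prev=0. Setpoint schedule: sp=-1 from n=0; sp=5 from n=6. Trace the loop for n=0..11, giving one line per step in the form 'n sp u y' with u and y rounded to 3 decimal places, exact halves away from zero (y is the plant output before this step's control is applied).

0 -1 -1.750 0.000
1 -1 -1.719 -0.875
2 -1 -2.087 -0.772
3 -1 -2.089 -0.966
4 -1 -2.172 -0.948
5 -1 -2.174 -0.991
6 5 8.307 -0.988
7 5 8.118 4.252
8 5 10.322 3.634
9 5 10.335 4.798
10 5 10.831 4.688
11 5 10.846 4.947

(exact arithmetic carried between steps; '≈' marks a value shown rounded to 6 d.p. or computed from one; I and e_prev carry over from the previous line; the table rounds u and y to 3 d.p., halves away from zero)
n=0: y=0, sp=-1, e=sp−y=-1; I=-1, D=e−e_prev=-1; u=1/4·(-1)+3/2·(-1)+0·(-1)=-1.75; next y=-1/10·0+1/2·(-1.75)=-0.875
n=1: y=-0.875, sp=-1, e=sp−y=-0.125; I=-1.125, D=e−e_prev=0.875; u=1/4·(-0.125)+3/2·(-1.125)+0·0.875=-1.71875; next y=-1/10·(-0.875)+1/2·(-1.71875)=-0.771875
n=2: y=-0.771875, sp=-1, e=sp−y=-0.228125; I=-1.353125, D=e−e_prev=-0.103125; u=1/4·(-0.228125)+3/2·(-1.353125)+0·(-0.103125)≈-2.086719; next y=-1/10·(-0.771875)+1/2·(-2.086719)≈-0.966172
n=3: y≈-0.966172, sp=-1, e=sp−y≈-0.033828; I≈-1.386953, D=e−e_prev≈0.194297; u=1/4·(-0.033828)+3/2·(-1.386953)+0·0.194297≈-2.088887; next y=-1/10·(-0.966172)+1/2·(-2.088887)≈-0.947826
n=4: y≈-0.947826, sp=-1, e=sp−y≈-0.052174; I≈-1.439127, D=e−e_prev≈-0.018346; u=1/4·(-0.052174)+3/2·(-1.439127)+0·(-0.018346)≈-2.171734; next y=-1/10·(-0.947826)+1/2·(-2.171734)≈-0.991084
n=5: y≈-0.991084, sp=-1, e=sp−y≈-0.008916; I≈-1.448043, D=e−e_prev≈0.043258; u=1/4·(-0.008916)+3/2·(-1.448043)+0·0.043258≈-2.174293; next y=-1/10·(-0.991084)+1/2·(-2.174293)≈-0.988038
n=6: y≈-0.988038, sp=5, e=sp−y≈5.988038; I≈4.539995, D=e−e_prev≈5.996954; u=1/4·5.988038+3/2·4.539995+0·5.996954≈8.307003; next y=-1/10·(-0.988038)+1/2·8.307003≈4.252305
n=7: y≈4.252305, sp=5, e=sp−y≈0.747695; I≈5.287690, D=e−e_prev≈-5.240343; u=1/4·0.747695+3/2·5.287690+0·(-5.240343)≈8.118459; next y=-1/10·4.252305+1/2·8.118459≈3.633999
n=8: y≈3.633999, sp=5, e=sp−y≈1.366001; I≈6.653691, D=e−e_prev≈0.618306; u=1/4·1.366001+3/2·6.653691+0·0.618306≈10.322037; next y=-1/10·3.633999+1/2·10.322037≈4.797619
n=9: y≈4.797619, sp=5, e=sp−y≈0.202381; I≈6.856073, D=e−e_prev≈-1.163620; u=1/4·0.202381+3/2·6.856073+0·(-1.163620)≈10.334704; next y=-1/10·4.797619+1/2·10.334704≈4.687590
n=10: y≈4.687590, sp=5, e=sp−y≈0.312410; I≈7.168482, D=e−e_prev≈0.110028; u=1/4·0.312410+3/2·7.168482+0·0.110028≈10.830826; next y=-1/10·4.687590+1/2·10.830826≈4.946654
n=11: y≈4.946654, sp=5, e=sp−y≈0.053346; I≈7.221828, D=e−e_prev≈-0.259064; u=1/4·0.053346+3/2·7.221828+0·(-0.259064)≈10.846079; next y=-1/10·4.946654+1/2·10.846079≈4.928374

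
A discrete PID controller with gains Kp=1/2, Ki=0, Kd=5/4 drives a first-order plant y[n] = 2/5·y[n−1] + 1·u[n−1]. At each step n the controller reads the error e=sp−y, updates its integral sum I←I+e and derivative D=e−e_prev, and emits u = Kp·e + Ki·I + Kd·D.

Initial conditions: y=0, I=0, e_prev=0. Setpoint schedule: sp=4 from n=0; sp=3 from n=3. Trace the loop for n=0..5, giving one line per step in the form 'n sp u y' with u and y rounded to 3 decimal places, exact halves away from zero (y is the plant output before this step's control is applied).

(exact arithmetic carried between steps; '≈' marks a value shown rounded to 6 d.p. or computed from one; I and e_prev carry over from the previous line; the table rounds u and y to 3 d.p., halves away from zero)
n=0: y=0, sp=4, e=sp−y=4; I=4, D=e−e_prev=4; u=1/2·4+0·4+5/4·4=7; next y=2/5·0+1·7=7
n=1: y=7, sp=4, e=sp−y=-3; I=1, D=e−e_prev=-7; u=1/2·(-3)+0·1+5/4·(-7)=-10.25; next y=2/5·7+1·(-10.25)=-7.45
n=2: y=-7.45, sp=4, e=sp−y=11.45; I=12.45, D=e−e_prev=14.45; u=1/2·11.45+0·12.45+5/4·14.45=23.7875; next y=2/5·(-7.45)+1·23.7875=20.8075
n=3: y=20.8075, sp=3, e=sp−y=-17.8075; I=-5.3575, D=e−e_prev=-29.2575; u=1/2·(-17.8075)+0·(-5.3575)+5/4·(-29.2575)=-45.475625; next y=2/5·20.8075+1·(-45.475625)=-37.152625
n=4: y=-37.152625, sp=3, e=sp−y=40.152625; I=34.795125, D=e−e_prev=57.960125; u=1/2·40.152625+0·34.795125+5/4·57.960125≈92.526469; next y=2/5·(-37.152625)+1·92.526469≈77.665419
n=5: y≈77.665419, sp=3, e=sp−y≈-74.665419; I≈-39.870294, D=e−e_prev≈-114.818044; u=1/2·(-74.665419)+0·(-39.870294)+5/4·(-114.818044)≈-180.855264; next y=2/5·77.665419+1·(-180.855264)≈-149.789097

0 4 7.000 0.000
1 4 -10.250 7.000
2 4 23.788 -7.450
3 3 -45.476 20.808
4 3 92.526 -37.153
5 3 -180.855 77.665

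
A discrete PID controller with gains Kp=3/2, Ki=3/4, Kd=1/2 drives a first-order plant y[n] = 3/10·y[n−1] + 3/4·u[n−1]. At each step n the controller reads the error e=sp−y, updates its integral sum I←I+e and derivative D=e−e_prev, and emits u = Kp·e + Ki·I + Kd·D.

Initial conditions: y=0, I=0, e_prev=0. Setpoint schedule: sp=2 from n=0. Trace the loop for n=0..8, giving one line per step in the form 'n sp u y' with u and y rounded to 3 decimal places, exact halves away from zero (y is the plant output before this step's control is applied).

0 2 5.500 0.000
1 2 -5.344 4.125
2 2 14.087 -2.770
3 2 -20.170 9.734
4 2 40.621 -12.207
5 2 -66.974 26.803
6 2 123.660 -42.190
7 2 -213.958 80.088
8 2 384.073 -136.442

(exact arithmetic carried between steps; '≈' marks a value shown rounded to 6 d.p. or computed from one; I and e_prev carry over from the previous line; the table rounds u and y to 3 d.p., halves away from zero)
n=0: y=0, sp=2, e=sp−y=2; I=2, D=e−e_prev=2; u=3/2·2+3/4·2+1/2·2=5.5; next y=3/10·0+3/4·5.5=4.125
n=1: y=4.125, sp=2, e=sp−y=-2.125; I=-0.125, D=e−e_prev=-4.125; u=3/2·(-2.125)+3/4·(-0.125)+1/2·(-4.125)=-5.34375; next y=3/10·4.125+3/4·(-5.34375)≈-2.770313
n=2: y≈-2.770313, sp=2, e=sp−y≈4.770313; I≈4.645313, D=e−e_prev≈6.895313; u=3/2·4.770313+3/4·4.645313+1/2·6.895313≈14.087109; next y=3/10·(-2.770313)+3/4·14.087109≈9.734238
n=3: y≈9.734238, sp=2, e=sp−y≈-7.734238; I≈-3.088926, D=e−e_prev≈-12.504551; u=3/2·(-7.734238)+3/4·(-3.088926)+1/2·(-12.504551)≈-20.170327; next y=3/10·9.734238+3/4·(-20.170327)≈-12.207474
n=4: y≈-12.207474, sp=2, e=sp−y≈14.207474; I≈11.118548, D=e−e_prev≈21.941712; u=3/2·14.207474+3/4·11.118548+1/2·21.941712≈40.620978; next y=3/10·(-12.207474)+3/4·40.620978≈26.803491
n=5: y≈26.803491, sp=2, e=sp−y≈-24.803491; I≈-13.684943, D=e−e_prev≈-39.010965; u=3/2·(-24.803491)+3/4·(-13.684943)+1/2·(-39.010965)≈-66.974427; next y=3/10·26.803491+3/4·(-66.974427)≈-42.189773
n=6: y≈-42.189773, sp=2, e=sp−y≈44.189773; I≈30.504830, D=e−e_prev≈68.993264; u=3/2·44.189773+3/4·30.504830+1/2·68.993264≈123.659914; next y=3/10·(-42.189773)+3/4·123.659914≈80.088003
n=7: y≈80.088003, sp=2, e=sp−y≈-78.088003; I≈-47.583174, D=e−e_prev≈-122.277776; u=3/2·(-78.088003)+3/4·(-47.583174)+1/2·(-122.277776)≈-213.958273; next y=3/10·80.088003+3/4·(-213.958273)≈-136.442304
n=8: y≈-136.442304, sp=2, e=sp−y≈138.442304; I≈90.859130, D=e−e_prev≈216.530307; u=3/2·138.442304+3/4·90.859130+1/2·216.530307≈384.072957; next y=3/10·(-136.442304)+3/4·384.072957≈247.122027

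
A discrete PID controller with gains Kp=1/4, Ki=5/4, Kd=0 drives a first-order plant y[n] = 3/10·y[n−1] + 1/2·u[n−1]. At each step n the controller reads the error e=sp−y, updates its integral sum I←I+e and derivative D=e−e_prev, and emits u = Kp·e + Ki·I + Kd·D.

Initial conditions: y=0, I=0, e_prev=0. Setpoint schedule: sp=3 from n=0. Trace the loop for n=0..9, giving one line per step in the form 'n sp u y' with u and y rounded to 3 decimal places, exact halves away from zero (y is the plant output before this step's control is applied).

(exact arithmetic carried between steps; '≈' marks a value shown rounded to 6 d.p. or computed from one; I and e_prev carry over from the previous line; the table rounds u and y to 3 d.p., halves away from zero)
n=0: y=0, sp=3, e=sp−y=3; I=3, D=e−e_prev=3; u=1/4·3+5/4·3+0·3=4.5; next y=3/10·0+1/2·4.5=2.25
n=1: y=2.25, sp=3, e=sp−y=0.75; I=3.75, D=e−e_prev=-2.25; u=1/4·0.75+5/4·3.75+0·(-2.25)=4.875; next y=3/10·2.25+1/2·4.875=3.1125
n=2: y=3.1125, sp=3, e=sp−y=-0.1125; I=3.6375, D=e−e_prev=-0.8625; u=1/4·(-0.1125)+5/4·3.6375+0·(-0.8625)=4.51875; next y=3/10·3.1125+1/2·4.51875=3.193125
n=3: y=3.193125, sp=3, e=sp−y=-0.193125; I=3.444375, D=e−e_prev=-0.080625; u=1/4·(-0.193125)+5/4·3.444375+0·(-0.080625)≈4.257188; next y=3/10·3.193125+1/2·4.257188≈3.086531
n=4: y≈3.086531, sp=3, e=sp−y≈-0.086531; I≈3.357844, D=e−e_prev≈0.106594; u=1/4·(-0.086531)+5/4·3.357844+0·0.106594≈4.175672; next y=3/10·3.086531+1/2·4.175672≈3.013795
n=5: y≈3.013795, sp=3, e=sp−y≈-0.013795; I≈3.344048, D=e−e_prev≈0.072736; u=1/4·(-0.013795)+5/4·3.344048+0·0.072736≈4.176612; next y=3/10·3.013795+1/2·4.176612≈2.992444
n=6: y≈2.992444, sp=3, e=sp−y≈0.007556; I≈3.351604, D=e−e_prev≈0.021351; u=1/4·0.007556+5/4·3.351604+0·0.021351≈4.191394; next y=3/10·2.992444+1/2·4.191394≈2.993430
n=7: y≈2.993430, sp=3, e=sp−y≈0.006570; I≈3.358174, D=e−e_prev≈-0.000986; u=1/4·0.006570+5/4·3.358174+0·(-0.000986)≈4.199360; next y=3/10·2.993430+1/2·4.199360≈2.997709
n=8: y≈2.997709, sp=3, e=sp−y≈0.002291; I≈3.360465, D=e−e_prev≈-0.004279; u=1/4·0.002291+5/4·3.360465+0·(-0.004279)≈4.201154; next y=3/10·2.997709+1/2·4.201154≈2.999890
n=9: y≈2.999890, sp=3, e=sp−y≈0.000110; I≈3.360575, D=e−e_prev≈-0.002181; u=1/4·0.000110+5/4·3.360575+0·(-0.002181)≈4.200747; next y=3/10·2.999890+1/2·4.200747≈3.000340

0 3 4.500 0.000
1 3 4.875 2.250
2 3 4.519 3.113
3 3 4.257 3.193
4 3 4.176 3.087
5 3 4.177 3.014
6 3 4.191 2.992
7 3 4.199 2.993
8 3 4.201 2.998
9 3 4.201 3.000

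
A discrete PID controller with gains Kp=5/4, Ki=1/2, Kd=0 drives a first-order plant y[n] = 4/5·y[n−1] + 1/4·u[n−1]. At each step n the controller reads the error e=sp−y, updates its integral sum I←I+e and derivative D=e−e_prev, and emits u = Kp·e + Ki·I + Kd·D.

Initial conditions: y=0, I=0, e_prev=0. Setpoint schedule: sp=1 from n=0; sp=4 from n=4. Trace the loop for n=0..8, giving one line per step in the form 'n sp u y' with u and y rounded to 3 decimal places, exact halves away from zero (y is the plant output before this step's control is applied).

0 1 1.750 0.000
1 1 1.484 0.438
2 1 1.269 0.721
3 1 1.106 0.894
4 4 6.238 0.992
5 4 5.360 2.353
6 4 4.662 3.222
7 4 4.139 3.743
8 4 3.767 4.029

(exact arithmetic carried between steps; '≈' marks a value shown rounded to 6 d.p. or computed from one; I and e_prev carry over from the previous line; the table rounds u and y to 3 d.p., halves away from zero)
n=0: y=0, sp=1, e=sp−y=1; I=1, D=e−e_prev=1; u=5/4·1+1/2·1+0·1=1.75; next y=4/5·0+1/4·1.75=0.4375
n=1: y=0.4375, sp=1, e=sp−y=0.5625; I=1.5625, D=e−e_prev=-0.4375; u=5/4·0.5625+1/2·1.5625+0·(-0.4375)=1.484375; next y=4/5·0.4375+1/4·1.484375≈0.721094
n=2: y≈0.721094, sp=1, e=sp−y≈0.278906; I≈1.841406, D=e−e_prev≈-0.283594; u=5/4·0.278906+1/2·1.841406+0·(-0.283594)≈1.269336; next y=4/5·0.721094+1/4·1.269336≈0.894209
n=3: y≈0.894209, sp=1, e=sp−y≈0.105791; I≈1.947197, D=e−e_prev≈-0.173115; u=5/4·0.105791+1/2·1.947197+0·(-0.173115)≈1.105837; next y=4/5·0.894209+1/4·1.105837≈0.991827
n=4: y≈0.991827, sp=4, e=sp−y≈3.008173; I≈4.955371, D=e−e_prev≈2.902382; u=5/4·3.008173+1/2·4.955371+0·2.902382≈6.237902; next y=4/5·0.991827+1/4·6.237902≈2.352937
n=5: y≈2.352937, sp=4, e=sp−y≈1.647063; I≈6.602434, D=e−e_prev≈-1.361110; u=5/4·1.647063+1/2·6.602434+0·(-1.361110)≈5.360046; next y=4/5·2.352937+1/4·5.360046≈3.222361
n=6: y≈3.222361, sp=4, e=sp−y≈0.777639; I≈7.380073, D=e−e_prev≈-0.869424; u=5/4·0.777639+1/2·7.380073+0·(-0.869424)≈4.662085; next y=4/5·3.222361+1/4·4.662085≈3.743410
n=7: y≈3.743410, sp=4, e=sp−y≈0.256590; I≈7.636663, D=e−e_prev≈-0.521049; u=5/4·0.256590+1/2·7.636663+0·(-0.521049)≈4.139069; next y=4/5·3.743410+1/4·4.139069≈4.029495
n=8: y≈4.029495, sp=4, e=sp−y≈-0.029495; I≈7.607168, D=e−e_prev≈-0.286085; u=5/4·(-0.029495)+1/2·7.607168+0·(-0.286085)≈3.766715; next y=4/5·4.029495+1/4·3.766715≈4.165275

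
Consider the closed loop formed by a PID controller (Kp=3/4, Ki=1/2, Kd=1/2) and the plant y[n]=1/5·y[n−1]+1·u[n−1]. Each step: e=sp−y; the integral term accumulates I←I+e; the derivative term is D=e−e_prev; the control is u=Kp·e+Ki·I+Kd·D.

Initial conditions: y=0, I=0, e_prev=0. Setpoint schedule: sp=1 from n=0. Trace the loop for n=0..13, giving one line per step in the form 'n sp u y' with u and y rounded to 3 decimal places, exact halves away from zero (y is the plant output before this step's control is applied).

0 1 1.750 0.000
1 1 -1.313 1.750
2 1 3.934 -0.963
3 1 -4.673 3.742
4 1 9.725 -3.925
5 1 -14.159 8.940
6 1 25.598 -12.371
7 1 -40.488 23.124
8 1 69.425 -35.864
9 1 -113.340 62.252
10 1 190.590 -100.889
11 1 -314.813 170.412
12 1 525.631 -280.731
13 1 -871.952 469.485

(exact arithmetic carried between steps; '≈' marks a value shown rounded to 6 d.p. or computed from one; I and e_prev carry over from the previous line; the table rounds u and y to 3 d.p., halves away from zero)
n=0: y=0, sp=1, e=sp−y=1; I=1, D=e−e_prev=1; u=3/4·1+1/2·1+1/2·1=1.75; next y=1/5·0+1·1.75=1.75
n=1: y=1.75, sp=1, e=sp−y=-0.75; I=0.25, D=e−e_prev=-1.75; u=3/4·(-0.75)+1/2·0.25+1/2·(-1.75)=-1.3125; next y=1/5·1.75+1·(-1.3125)=-0.9625
n=2: y=-0.9625, sp=1, e=sp−y=1.9625; I=2.2125, D=e−e_prev=2.7125; u=3/4·1.9625+1/2·2.2125+1/2·2.7125=3.934375; next y=1/5·(-0.9625)+1·3.934375=3.741875
n=3: y=3.741875, sp=1, e=sp−y=-2.741875; I=-0.529375, D=e−e_prev=-4.704375; u=3/4·(-2.741875)+1/2·(-0.529375)+1/2·(-4.704375)≈-4.673281; next y=1/5·3.741875+1·(-4.673281)≈-3.924906
n=4: y≈-3.924906, sp=1, e=sp−y≈4.924906; I≈4.395531, D=e−e_prev≈7.666781; u=3/4·4.924906+1/2·4.395531+1/2·7.666781≈9.724836; next y=1/5·(-3.924906)+1·9.724836≈8.939855
n=5: y≈8.939855, sp=1, e=sp−y≈-7.939855; I≈-3.544323, D=e−e_prev≈-12.864761; u=3/4·(-7.939855)+1/2·(-3.544323)+1/2·(-12.864761)≈-14.159433; next y=1/5·8.939855+1·(-14.159433)≈-12.371462
n=6: y≈-12.371462, sp=1, e=sp−y≈13.371462; I≈9.827139, D=e−e_prev≈21.311317; u=3/4·13.371462+1/2·9.827139+1/2·21.311317≈25.597825; next y=1/5·(-12.371462)+1·25.597825≈23.123532
n=7: y≈23.123532, sp=1, e=sp−y≈-22.123532; I≈-12.296393, D=e−e_prev≈-35.494994; u=3/4·(-22.123532)+1/2·(-12.296393)+1/2·(-35.494994)≈-40.488343; next y=1/5·23.123532+1·(-40.488343)≈-35.863637
n=8: y≈-35.863637, sp=1, e=sp−y≈36.863637; I≈24.567243, D=e−e_prev≈58.987169; u=3/4·36.863637+1/2·24.567243+1/2·58.987169≈69.424933; next y=1/5·(-35.863637)+1·69.424933≈62.252206
n=9: y≈62.252206, sp=1, e=sp−y≈-61.252206; I≈-36.684963, D=e−e_prev≈-98.115843; u=3/4·(-61.252206)+1/2·(-36.684963)+1/2·(-98.115843)≈-113.339557; next y=1/5·62.252206+1·(-113.339557)≈-100.889116
n=10: y≈-100.889116, sp=1, e=sp−y≈101.889116; I≈65.204153, D=e−e_prev≈163.141322; u=3/4·101.889116+1/2·65.204153+1/2·163.141322≈190.589575; next y=1/5·(-100.889116)+1·190.589575≈170.411751
n=11: y≈170.411751, sp=1, e=sp−y≈-169.411751; I≈-104.207598, D=e−e_prev≈-271.300867; u=3/4·(-169.411751)+1/2·(-104.207598)+1/2·(-271.300867)≈-314.813046; next y=1/5·170.411751+1·(-314.813046)≈-280.730696
n=12: y≈-280.730696, sp=1, e=sp−y≈281.730696; I≈177.523098, D=e−e_prev≈451.142448; u=3/4·281.730696+1/2·177.523098+1/2·451.142448≈525.630795; next y=1/5·(-280.730696)+1·525.630795≈469.484656
n=13: y≈469.484656, sp=1, e=sp−y≈-468.484656; I≈-290.961558, D=e−e_prev≈-750.215352; u=3/4·(-468.484656)+1/2·(-290.961558)+1/2·(-750.215352)≈-871.951946; next y=1/5·469.484656+1·(-871.951946)≈-778.055015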